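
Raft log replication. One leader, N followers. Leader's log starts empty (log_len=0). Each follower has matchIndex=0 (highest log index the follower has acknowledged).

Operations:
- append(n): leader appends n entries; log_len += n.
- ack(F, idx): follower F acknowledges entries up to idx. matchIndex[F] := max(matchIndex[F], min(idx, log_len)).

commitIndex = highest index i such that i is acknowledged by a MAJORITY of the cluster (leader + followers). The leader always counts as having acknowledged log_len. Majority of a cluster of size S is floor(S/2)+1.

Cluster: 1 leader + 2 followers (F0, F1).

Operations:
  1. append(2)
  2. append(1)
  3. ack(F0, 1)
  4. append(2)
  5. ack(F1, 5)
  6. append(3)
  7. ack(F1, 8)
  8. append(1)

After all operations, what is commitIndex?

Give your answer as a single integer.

Answer: 8

Derivation:
Op 1: append 2 -> log_len=2
Op 2: append 1 -> log_len=3
Op 3: F0 acks idx 1 -> match: F0=1 F1=0; commitIndex=1
Op 4: append 2 -> log_len=5
Op 5: F1 acks idx 5 -> match: F0=1 F1=5; commitIndex=5
Op 6: append 3 -> log_len=8
Op 7: F1 acks idx 8 -> match: F0=1 F1=8; commitIndex=8
Op 8: append 1 -> log_len=9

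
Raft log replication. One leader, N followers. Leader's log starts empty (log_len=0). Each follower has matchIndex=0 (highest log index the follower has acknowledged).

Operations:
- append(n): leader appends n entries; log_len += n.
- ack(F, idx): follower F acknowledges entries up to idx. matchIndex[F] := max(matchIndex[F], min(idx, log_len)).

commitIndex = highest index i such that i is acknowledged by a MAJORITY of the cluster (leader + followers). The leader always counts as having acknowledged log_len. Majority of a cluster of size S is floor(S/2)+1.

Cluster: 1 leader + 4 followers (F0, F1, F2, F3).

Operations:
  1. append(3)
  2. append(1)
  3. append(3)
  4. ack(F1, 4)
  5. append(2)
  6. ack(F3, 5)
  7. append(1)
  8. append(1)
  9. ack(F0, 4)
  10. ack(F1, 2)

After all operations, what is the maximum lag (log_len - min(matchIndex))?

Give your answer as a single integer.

Answer: 11

Derivation:
Op 1: append 3 -> log_len=3
Op 2: append 1 -> log_len=4
Op 3: append 3 -> log_len=7
Op 4: F1 acks idx 4 -> match: F0=0 F1=4 F2=0 F3=0; commitIndex=0
Op 5: append 2 -> log_len=9
Op 6: F3 acks idx 5 -> match: F0=0 F1=4 F2=0 F3=5; commitIndex=4
Op 7: append 1 -> log_len=10
Op 8: append 1 -> log_len=11
Op 9: F0 acks idx 4 -> match: F0=4 F1=4 F2=0 F3=5; commitIndex=4
Op 10: F1 acks idx 2 -> match: F0=4 F1=4 F2=0 F3=5; commitIndex=4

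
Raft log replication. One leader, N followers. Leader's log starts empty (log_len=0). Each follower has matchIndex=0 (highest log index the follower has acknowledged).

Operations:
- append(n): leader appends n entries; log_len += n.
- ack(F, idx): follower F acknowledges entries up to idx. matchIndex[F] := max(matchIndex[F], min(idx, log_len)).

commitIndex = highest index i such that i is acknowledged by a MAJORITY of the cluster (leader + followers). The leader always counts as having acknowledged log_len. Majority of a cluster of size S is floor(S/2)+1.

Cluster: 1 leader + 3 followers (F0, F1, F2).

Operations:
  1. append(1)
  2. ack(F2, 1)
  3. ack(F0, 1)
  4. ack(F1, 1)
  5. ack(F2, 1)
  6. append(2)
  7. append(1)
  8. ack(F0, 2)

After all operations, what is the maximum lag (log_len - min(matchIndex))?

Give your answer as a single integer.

Op 1: append 1 -> log_len=1
Op 2: F2 acks idx 1 -> match: F0=0 F1=0 F2=1; commitIndex=0
Op 3: F0 acks idx 1 -> match: F0=1 F1=0 F2=1; commitIndex=1
Op 4: F1 acks idx 1 -> match: F0=1 F1=1 F2=1; commitIndex=1
Op 5: F2 acks idx 1 -> match: F0=1 F1=1 F2=1; commitIndex=1
Op 6: append 2 -> log_len=3
Op 7: append 1 -> log_len=4
Op 8: F0 acks idx 2 -> match: F0=2 F1=1 F2=1; commitIndex=1

Answer: 3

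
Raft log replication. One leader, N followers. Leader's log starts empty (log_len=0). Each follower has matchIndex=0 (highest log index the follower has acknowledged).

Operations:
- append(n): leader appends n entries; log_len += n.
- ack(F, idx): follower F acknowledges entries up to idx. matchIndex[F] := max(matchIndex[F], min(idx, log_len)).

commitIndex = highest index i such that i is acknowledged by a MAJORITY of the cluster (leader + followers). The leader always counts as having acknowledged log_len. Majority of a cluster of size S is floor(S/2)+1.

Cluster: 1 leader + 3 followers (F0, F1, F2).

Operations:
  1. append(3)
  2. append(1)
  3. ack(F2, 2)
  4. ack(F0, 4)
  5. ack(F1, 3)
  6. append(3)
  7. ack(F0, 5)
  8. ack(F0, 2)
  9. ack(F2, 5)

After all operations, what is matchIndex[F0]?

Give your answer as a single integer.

Answer: 5

Derivation:
Op 1: append 3 -> log_len=3
Op 2: append 1 -> log_len=4
Op 3: F2 acks idx 2 -> match: F0=0 F1=0 F2=2; commitIndex=0
Op 4: F0 acks idx 4 -> match: F0=4 F1=0 F2=2; commitIndex=2
Op 5: F1 acks idx 3 -> match: F0=4 F1=3 F2=2; commitIndex=3
Op 6: append 3 -> log_len=7
Op 7: F0 acks idx 5 -> match: F0=5 F1=3 F2=2; commitIndex=3
Op 8: F0 acks idx 2 -> match: F0=5 F1=3 F2=2; commitIndex=3
Op 9: F2 acks idx 5 -> match: F0=5 F1=3 F2=5; commitIndex=5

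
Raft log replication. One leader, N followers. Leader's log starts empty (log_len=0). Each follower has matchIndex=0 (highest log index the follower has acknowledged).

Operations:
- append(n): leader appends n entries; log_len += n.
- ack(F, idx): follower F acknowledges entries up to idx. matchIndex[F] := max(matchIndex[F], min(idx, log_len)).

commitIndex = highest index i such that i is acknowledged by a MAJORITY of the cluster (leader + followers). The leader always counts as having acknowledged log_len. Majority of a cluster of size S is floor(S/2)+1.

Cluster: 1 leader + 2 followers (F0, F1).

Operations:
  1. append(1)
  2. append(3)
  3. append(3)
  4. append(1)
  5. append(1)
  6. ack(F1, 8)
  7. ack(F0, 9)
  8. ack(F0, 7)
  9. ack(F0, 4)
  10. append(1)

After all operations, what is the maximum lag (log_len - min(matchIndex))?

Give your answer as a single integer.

Answer: 2

Derivation:
Op 1: append 1 -> log_len=1
Op 2: append 3 -> log_len=4
Op 3: append 3 -> log_len=7
Op 4: append 1 -> log_len=8
Op 5: append 1 -> log_len=9
Op 6: F1 acks idx 8 -> match: F0=0 F1=8; commitIndex=8
Op 7: F0 acks idx 9 -> match: F0=9 F1=8; commitIndex=9
Op 8: F0 acks idx 7 -> match: F0=9 F1=8; commitIndex=9
Op 9: F0 acks idx 4 -> match: F0=9 F1=8; commitIndex=9
Op 10: append 1 -> log_len=10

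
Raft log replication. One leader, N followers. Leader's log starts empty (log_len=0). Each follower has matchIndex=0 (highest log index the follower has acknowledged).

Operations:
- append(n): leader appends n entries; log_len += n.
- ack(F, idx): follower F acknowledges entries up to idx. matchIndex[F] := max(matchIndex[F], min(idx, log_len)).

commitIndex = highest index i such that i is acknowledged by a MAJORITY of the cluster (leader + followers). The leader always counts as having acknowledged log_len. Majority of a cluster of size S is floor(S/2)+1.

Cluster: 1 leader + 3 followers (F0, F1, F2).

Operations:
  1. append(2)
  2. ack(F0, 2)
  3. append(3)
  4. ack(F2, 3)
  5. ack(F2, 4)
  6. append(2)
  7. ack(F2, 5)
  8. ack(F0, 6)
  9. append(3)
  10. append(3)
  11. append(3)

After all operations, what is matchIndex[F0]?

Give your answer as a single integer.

Answer: 6

Derivation:
Op 1: append 2 -> log_len=2
Op 2: F0 acks idx 2 -> match: F0=2 F1=0 F2=0; commitIndex=0
Op 3: append 3 -> log_len=5
Op 4: F2 acks idx 3 -> match: F0=2 F1=0 F2=3; commitIndex=2
Op 5: F2 acks idx 4 -> match: F0=2 F1=0 F2=4; commitIndex=2
Op 6: append 2 -> log_len=7
Op 7: F2 acks idx 5 -> match: F0=2 F1=0 F2=5; commitIndex=2
Op 8: F0 acks idx 6 -> match: F0=6 F1=0 F2=5; commitIndex=5
Op 9: append 3 -> log_len=10
Op 10: append 3 -> log_len=13
Op 11: append 3 -> log_len=16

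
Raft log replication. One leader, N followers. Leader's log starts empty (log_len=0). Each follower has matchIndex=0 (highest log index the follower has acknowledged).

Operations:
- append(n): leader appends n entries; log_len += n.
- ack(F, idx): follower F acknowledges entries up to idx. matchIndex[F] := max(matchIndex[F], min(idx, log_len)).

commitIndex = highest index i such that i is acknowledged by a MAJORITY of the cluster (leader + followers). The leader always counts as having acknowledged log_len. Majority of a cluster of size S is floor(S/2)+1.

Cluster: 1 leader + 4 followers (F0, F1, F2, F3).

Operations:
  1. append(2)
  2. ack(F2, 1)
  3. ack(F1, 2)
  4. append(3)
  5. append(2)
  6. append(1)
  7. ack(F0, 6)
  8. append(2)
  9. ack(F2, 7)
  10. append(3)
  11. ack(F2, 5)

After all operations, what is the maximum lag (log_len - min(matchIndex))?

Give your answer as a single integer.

Op 1: append 2 -> log_len=2
Op 2: F2 acks idx 1 -> match: F0=0 F1=0 F2=1 F3=0; commitIndex=0
Op 3: F1 acks idx 2 -> match: F0=0 F1=2 F2=1 F3=0; commitIndex=1
Op 4: append 3 -> log_len=5
Op 5: append 2 -> log_len=7
Op 6: append 1 -> log_len=8
Op 7: F0 acks idx 6 -> match: F0=6 F1=2 F2=1 F3=0; commitIndex=2
Op 8: append 2 -> log_len=10
Op 9: F2 acks idx 7 -> match: F0=6 F1=2 F2=7 F3=0; commitIndex=6
Op 10: append 3 -> log_len=13
Op 11: F2 acks idx 5 -> match: F0=6 F1=2 F2=7 F3=0; commitIndex=6

Answer: 13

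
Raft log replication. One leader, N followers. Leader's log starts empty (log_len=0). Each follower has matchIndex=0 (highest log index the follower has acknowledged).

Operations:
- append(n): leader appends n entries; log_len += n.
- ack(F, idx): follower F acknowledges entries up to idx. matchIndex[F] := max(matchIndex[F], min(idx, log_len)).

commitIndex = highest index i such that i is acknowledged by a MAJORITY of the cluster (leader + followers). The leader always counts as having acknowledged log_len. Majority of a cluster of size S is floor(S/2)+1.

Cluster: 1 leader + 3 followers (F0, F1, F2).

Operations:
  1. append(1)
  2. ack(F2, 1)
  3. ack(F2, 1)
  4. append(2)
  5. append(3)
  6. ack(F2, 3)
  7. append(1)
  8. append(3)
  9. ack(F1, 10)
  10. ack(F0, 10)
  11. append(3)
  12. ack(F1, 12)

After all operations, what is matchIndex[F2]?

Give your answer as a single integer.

Answer: 3

Derivation:
Op 1: append 1 -> log_len=1
Op 2: F2 acks idx 1 -> match: F0=0 F1=0 F2=1; commitIndex=0
Op 3: F2 acks idx 1 -> match: F0=0 F1=0 F2=1; commitIndex=0
Op 4: append 2 -> log_len=3
Op 5: append 3 -> log_len=6
Op 6: F2 acks idx 3 -> match: F0=0 F1=0 F2=3; commitIndex=0
Op 7: append 1 -> log_len=7
Op 8: append 3 -> log_len=10
Op 9: F1 acks idx 10 -> match: F0=0 F1=10 F2=3; commitIndex=3
Op 10: F0 acks idx 10 -> match: F0=10 F1=10 F2=3; commitIndex=10
Op 11: append 3 -> log_len=13
Op 12: F1 acks idx 12 -> match: F0=10 F1=12 F2=3; commitIndex=10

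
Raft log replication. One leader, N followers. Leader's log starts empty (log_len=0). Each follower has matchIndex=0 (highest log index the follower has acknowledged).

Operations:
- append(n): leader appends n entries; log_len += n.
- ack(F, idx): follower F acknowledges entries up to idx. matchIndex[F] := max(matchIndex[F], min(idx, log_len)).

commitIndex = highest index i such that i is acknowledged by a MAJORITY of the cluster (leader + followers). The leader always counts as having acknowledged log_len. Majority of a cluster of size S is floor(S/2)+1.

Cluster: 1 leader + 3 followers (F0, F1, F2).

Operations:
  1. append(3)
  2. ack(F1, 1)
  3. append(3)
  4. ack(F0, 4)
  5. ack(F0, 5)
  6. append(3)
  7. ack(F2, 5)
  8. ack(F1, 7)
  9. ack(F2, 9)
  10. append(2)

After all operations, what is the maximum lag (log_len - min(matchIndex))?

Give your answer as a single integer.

Op 1: append 3 -> log_len=3
Op 2: F1 acks idx 1 -> match: F0=0 F1=1 F2=0; commitIndex=0
Op 3: append 3 -> log_len=6
Op 4: F0 acks idx 4 -> match: F0=4 F1=1 F2=0; commitIndex=1
Op 5: F0 acks idx 5 -> match: F0=5 F1=1 F2=0; commitIndex=1
Op 6: append 3 -> log_len=9
Op 7: F2 acks idx 5 -> match: F0=5 F1=1 F2=5; commitIndex=5
Op 8: F1 acks idx 7 -> match: F0=5 F1=7 F2=5; commitIndex=5
Op 9: F2 acks idx 9 -> match: F0=5 F1=7 F2=9; commitIndex=7
Op 10: append 2 -> log_len=11

Answer: 6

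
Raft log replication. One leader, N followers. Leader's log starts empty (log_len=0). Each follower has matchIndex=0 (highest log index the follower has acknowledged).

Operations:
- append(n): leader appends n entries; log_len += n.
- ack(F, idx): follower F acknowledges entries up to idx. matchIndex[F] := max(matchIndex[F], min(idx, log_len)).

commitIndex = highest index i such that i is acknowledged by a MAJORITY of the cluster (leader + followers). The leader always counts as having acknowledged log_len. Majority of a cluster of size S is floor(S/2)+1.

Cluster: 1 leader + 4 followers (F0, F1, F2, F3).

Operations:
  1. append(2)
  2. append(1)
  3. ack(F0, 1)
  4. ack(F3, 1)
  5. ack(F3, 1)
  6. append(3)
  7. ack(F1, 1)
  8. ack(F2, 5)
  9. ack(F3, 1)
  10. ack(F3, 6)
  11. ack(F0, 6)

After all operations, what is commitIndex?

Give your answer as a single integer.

Answer: 6

Derivation:
Op 1: append 2 -> log_len=2
Op 2: append 1 -> log_len=3
Op 3: F0 acks idx 1 -> match: F0=1 F1=0 F2=0 F3=0; commitIndex=0
Op 4: F3 acks idx 1 -> match: F0=1 F1=0 F2=0 F3=1; commitIndex=1
Op 5: F3 acks idx 1 -> match: F0=1 F1=0 F2=0 F3=1; commitIndex=1
Op 6: append 3 -> log_len=6
Op 7: F1 acks idx 1 -> match: F0=1 F1=1 F2=0 F3=1; commitIndex=1
Op 8: F2 acks idx 5 -> match: F0=1 F1=1 F2=5 F3=1; commitIndex=1
Op 9: F3 acks idx 1 -> match: F0=1 F1=1 F2=5 F3=1; commitIndex=1
Op 10: F3 acks idx 6 -> match: F0=1 F1=1 F2=5 F3=6; commitIndex=5
Op 11: F0 acks idx 6 -> match: F0=6 F1=1 F2=5 F3=6; commitIndex=6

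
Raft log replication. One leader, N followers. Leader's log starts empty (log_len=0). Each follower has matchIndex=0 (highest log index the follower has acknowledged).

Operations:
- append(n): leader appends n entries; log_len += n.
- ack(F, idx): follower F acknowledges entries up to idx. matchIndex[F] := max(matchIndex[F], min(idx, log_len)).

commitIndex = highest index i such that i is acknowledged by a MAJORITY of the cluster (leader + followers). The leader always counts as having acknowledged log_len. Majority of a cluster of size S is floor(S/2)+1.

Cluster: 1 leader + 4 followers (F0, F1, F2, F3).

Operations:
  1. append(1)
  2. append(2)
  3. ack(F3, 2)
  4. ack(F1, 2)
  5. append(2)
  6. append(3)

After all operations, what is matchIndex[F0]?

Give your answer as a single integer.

Answer: 0

Derivation:
Op 1: append 1 -> log_len=1
Op 2: append 2 -> log_len=3
Op 3: F3 acks idx 2 -> match: F0=0 F1=0 F2=0 F3=2; commitIndex=0
Op 4: F1 acks idx 2 -> match: F0=0 F1=2 F2=0 F3=2; commitIndex=2
Op 5: append 2 -> log_len=5
Op 6: append 3 -> log_len=8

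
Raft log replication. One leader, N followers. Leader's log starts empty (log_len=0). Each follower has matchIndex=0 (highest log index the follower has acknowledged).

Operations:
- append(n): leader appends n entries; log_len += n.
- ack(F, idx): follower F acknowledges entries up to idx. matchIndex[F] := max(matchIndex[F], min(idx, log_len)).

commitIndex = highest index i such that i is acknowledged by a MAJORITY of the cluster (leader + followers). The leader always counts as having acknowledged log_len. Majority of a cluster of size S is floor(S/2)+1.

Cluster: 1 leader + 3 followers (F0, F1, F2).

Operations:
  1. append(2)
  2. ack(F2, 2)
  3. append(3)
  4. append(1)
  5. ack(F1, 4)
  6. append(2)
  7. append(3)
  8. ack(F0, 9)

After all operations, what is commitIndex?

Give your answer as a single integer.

Op 1: append 2 -> log_len=2
Op 2: F2 acks idx 2 -> match: F0=0 F1=0 F2=2; commitIndex=0
Op 3: append 3 -> log_len=5
Op 4: append 1 -> log_len=6
Op 5: F1 acks idx 4 -> match: F0=0 F1=4 F2=2; commitIndex=2
Op 6: append 2 -> log_len=8
Op 7: append 3 -> log_len=11
Op 8: F0 acks idx 9 -> match: F0=9 F1=4 F2=2; commitIndex=4

Answer: 4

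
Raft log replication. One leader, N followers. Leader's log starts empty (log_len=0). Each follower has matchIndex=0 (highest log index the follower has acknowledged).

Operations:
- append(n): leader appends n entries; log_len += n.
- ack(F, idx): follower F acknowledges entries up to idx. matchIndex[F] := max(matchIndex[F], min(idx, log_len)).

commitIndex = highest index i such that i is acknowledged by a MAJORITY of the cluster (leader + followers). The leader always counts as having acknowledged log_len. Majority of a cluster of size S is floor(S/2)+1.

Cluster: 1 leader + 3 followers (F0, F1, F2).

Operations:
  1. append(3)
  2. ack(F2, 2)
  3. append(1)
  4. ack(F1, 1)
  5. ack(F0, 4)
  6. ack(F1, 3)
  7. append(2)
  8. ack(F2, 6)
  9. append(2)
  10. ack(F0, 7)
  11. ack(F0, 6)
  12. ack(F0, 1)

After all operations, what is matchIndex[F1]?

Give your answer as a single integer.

Answer: 3

Derivation:
Op 1: append 3 -> log_len=3
Op 2: F2 acks idx 2 -> match: F0=0 F1=0 F2=2; commitIndex=0
Op 3: append 1 -> log_len=4
Op 4: F1 acks idx 1 -> match: F0=0 F1=1 F2=2; commitIndex=1
Op 5: F0 acks idx 4 -> match: F0=4 F1=1 F2=2; commitIndex=2
Op 6: F1 acks idx 3 -> match: F0=4 F1=3 F2=2; commitIndex=3
Op 7: append 2 -> log_len=6
Op 8: F2 acks idx 6 -> match: F0=4 F1=3 F2=6; commitIndex=4
Op 9: append 2 -> log_len=8
Op 10: F0 acks idx 7 -> match: F0=7 F1=3 F2=6; commitIndex=6
Op 11: F0 acks idx 6 -> match: F0=7 F1=3 F2=6; commitIndex=6
Op 12: F0 acks idx 1 -> match: F0=7 F1=3 F2=6; commitIndex=6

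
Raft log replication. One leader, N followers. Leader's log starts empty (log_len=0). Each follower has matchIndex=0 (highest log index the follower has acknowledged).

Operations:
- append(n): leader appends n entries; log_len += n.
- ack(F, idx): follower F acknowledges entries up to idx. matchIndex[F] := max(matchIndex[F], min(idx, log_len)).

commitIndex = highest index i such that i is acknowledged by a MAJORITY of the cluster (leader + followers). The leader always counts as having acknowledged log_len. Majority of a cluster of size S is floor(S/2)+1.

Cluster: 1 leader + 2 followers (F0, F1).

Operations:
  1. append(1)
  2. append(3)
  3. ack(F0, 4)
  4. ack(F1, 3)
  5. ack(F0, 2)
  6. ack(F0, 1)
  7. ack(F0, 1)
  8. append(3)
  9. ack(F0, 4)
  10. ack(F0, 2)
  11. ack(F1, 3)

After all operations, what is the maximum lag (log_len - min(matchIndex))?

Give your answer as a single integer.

Answer: 4

Derivation:
Op 1: append 1 -> log_len=1
Op 2: append 3 -> log_len=4
Op 3: F0 acks idx 4 -> match: F0=4 F1=0; commitIndex=4
Op 4: F1 acks idx 3 -> match: F0=4 F1=3; commitIndex=4
Op 5: F0 acks idx 2 -> match: F0=4 F1=3; commitIndex=4
Op 6: F0 acks idx 1 -> match: F0=4 F1=3; commitIndex=4
Op 7: F0 acks idx 1 -> match: F0=4 F1=3; commitIndex=4
Op 8: append 3 -> log_len=7
Op 9: F0 acks idx 4 -> match: F0=4 F1=3; commitIndex=4
Op 10: F0 acks idx 2 -> match: F0=4 F1=3; commitIndex=4
Op 11: F1 acks idx 3 -> match: F0=4 F1=3; commitIndex=4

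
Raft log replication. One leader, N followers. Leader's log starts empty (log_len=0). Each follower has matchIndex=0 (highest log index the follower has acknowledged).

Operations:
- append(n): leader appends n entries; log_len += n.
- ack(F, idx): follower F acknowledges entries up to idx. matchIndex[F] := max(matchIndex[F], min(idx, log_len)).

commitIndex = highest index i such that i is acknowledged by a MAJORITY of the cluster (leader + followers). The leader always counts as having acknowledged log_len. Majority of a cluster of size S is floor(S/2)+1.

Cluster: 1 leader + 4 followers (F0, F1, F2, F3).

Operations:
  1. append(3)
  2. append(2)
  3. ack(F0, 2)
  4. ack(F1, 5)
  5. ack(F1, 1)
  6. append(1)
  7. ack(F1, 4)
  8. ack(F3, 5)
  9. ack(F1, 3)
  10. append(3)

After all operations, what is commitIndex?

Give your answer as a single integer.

Op 1: append 3 -> log_len=3
Op 2: append 2 -> log_len=5
Op 3: F0 acks idx 2 -> match: F0=2 F1=0 F2=0 F3=0; commitIndex=0
Op 4: F1 acks idx 5 -> match: F0=2 F1=5 F2=0 F3=0; commitIndex=2
Op 5: F1 acks idx 1 -> match: F0=2 F1=5 F2=0 F3=0; commitIndex=2
Op 6: append 1 -> log_len=6
Op 7: F1 acks idx 4 -> match: F0=2 F1=5 F2=0 F3=0; commitIndex=2
Op 8: F3 acks idx 5 -> match: F0=2 F1=5 F2=0 F3=5; commitIndex=5
Op 9: F1 acks idx 3 -> match: F0=2 F1=5 F2=0 F3=5; commitIndex=5
Op 10: append 3 -> log_len=9

Answer: 5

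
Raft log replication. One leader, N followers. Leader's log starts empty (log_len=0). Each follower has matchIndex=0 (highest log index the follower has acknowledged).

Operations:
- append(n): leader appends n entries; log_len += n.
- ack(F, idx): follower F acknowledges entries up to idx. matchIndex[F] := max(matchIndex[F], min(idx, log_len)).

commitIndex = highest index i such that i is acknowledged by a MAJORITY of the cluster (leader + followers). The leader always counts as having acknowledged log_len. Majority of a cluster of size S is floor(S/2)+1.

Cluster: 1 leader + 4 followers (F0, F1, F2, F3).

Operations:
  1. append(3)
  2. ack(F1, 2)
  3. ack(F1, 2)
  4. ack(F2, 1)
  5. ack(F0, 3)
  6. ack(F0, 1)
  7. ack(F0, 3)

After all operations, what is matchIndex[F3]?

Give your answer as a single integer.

Answer: 0

Derivation:
Op 1: append 3 -> log_len=3
Op 2: F1 acks idx 2 -> match: F0=0 F1=2 F2=0 F3=0; commitIndex=0
Op 3: F1 acks idx 2 -> match: F0=0 F1=2 F2=0 F3=0; commitIndex=0
Op 4: F2 acks idx 1 -> match: F0=0 F1=2 F2=1 F3=0; commitIndex=1
Op 5: F0 acks idx 3 -> match: F0=3 F1=2 F2=1 F3=0; commitIndex=2
Op 6: F0 acks idx 1 -> match: F0=3 F1=2 F2=1 F3=0; commitIndex=2
Op 7: F0 acks idx 3 -> match: F0=3 F1=2 F2=1 F3=0; commitIndex=2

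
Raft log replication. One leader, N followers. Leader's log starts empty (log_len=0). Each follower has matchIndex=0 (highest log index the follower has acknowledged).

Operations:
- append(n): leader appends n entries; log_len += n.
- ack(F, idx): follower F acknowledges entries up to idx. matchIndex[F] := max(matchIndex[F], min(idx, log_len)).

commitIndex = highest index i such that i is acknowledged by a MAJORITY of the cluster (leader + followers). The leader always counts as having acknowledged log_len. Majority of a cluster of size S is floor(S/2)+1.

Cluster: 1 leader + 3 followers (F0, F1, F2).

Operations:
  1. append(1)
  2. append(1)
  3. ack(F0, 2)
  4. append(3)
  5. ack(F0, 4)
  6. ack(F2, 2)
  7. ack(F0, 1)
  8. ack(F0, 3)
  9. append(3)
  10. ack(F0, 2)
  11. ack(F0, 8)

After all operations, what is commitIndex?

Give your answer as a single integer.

Op 1: append 1 -> log_len=1
Op 2: append 1 -> log_len=2
Op 3: F0 acks idx 2 -> match: F0=2 F1=0 F2=0; commitIndex=0
Op 4: append 3 -> log_len=5
Op 5: F0 acks idx 4 -> match: F0=4 F1=0 F2=0; commitIndex=0
Op 6: F2 acks idx 2 -> match: F0=4 F1=0 F2=2; commitIndex=2
Op 7: F0 acks idx 1 -> match: F0=4 F1=0 F2=2; commitIndex=2
Op 8: F0 acks idx 3 -> match: F0=4 F1=0 F2=2; commitIndex=2
Op 9: append 3 -> log_len=8
Op 10: F0 acks idx 2 -> match: F0=4 F1=0 F2=2; commitIndex=2
Op 11: F0 acks idx 8 -> match: F0=8 F1=0 F2=2; commitIndex=2

Answer: 2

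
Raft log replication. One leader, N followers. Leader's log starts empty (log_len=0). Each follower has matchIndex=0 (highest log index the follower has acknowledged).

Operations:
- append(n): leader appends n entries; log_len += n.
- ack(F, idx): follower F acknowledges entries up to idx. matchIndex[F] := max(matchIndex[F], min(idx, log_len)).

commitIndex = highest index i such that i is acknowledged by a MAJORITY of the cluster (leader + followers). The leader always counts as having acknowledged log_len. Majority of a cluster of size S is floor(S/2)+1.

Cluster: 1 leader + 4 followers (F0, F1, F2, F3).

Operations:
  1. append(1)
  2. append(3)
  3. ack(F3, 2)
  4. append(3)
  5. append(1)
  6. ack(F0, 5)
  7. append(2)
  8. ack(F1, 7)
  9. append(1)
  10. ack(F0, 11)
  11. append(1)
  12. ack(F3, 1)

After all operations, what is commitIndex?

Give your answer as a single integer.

Answer: 7

Derivation:
Op 1: append 1 -> log_len=1
Op 2: append 3 -> log_len=4
Op 3: F3 acks idx 2 -> match: F0=0 F1=0 F2=0 F3=2; commitIndex=0
Op 4: append 3 -> log_len=7
Op 5: append 1 -> log_len=8
Op 6: F0 acks idx 5 -> match: F0=5 F1=0 F2=0 F3=2; commitIndex=2
Op 7: append 2 -> log_len=10
Op 8: F1 acks idx 7 -> match: F0=5 F1=7 F2=0 F3=2; commitIndex=5
Op 9: append 1 -> log_len=11
Op 10: F0 acks idx 11 -> match: F0=11 F1=7 F2=0 F3=2; commitIndex=7
Op 11: append 1 -> log_len=12
Op 12: F3 acks idx 1 -> match: F0=11 F1=7 F2=0 F3=2; commitIndex=7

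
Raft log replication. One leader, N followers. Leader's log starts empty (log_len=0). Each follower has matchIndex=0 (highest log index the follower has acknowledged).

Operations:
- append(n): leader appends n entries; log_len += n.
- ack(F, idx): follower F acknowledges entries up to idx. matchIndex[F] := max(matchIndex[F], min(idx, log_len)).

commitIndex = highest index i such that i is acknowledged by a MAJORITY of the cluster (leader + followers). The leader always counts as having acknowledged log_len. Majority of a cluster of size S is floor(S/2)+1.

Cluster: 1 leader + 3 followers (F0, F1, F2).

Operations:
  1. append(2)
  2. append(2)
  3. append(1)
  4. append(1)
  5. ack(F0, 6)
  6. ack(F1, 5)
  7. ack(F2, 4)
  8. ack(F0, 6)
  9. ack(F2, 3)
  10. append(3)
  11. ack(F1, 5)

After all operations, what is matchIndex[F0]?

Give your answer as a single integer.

Answer: 6

Derivation:
Op 1: append 2 -> log_len=2
Op 2: append 2 -> log_len=4
Op 3: append 1 -> log_len=5
Op 4: append 1 -> log_len=6
Op 5: F0 acks idx 6 -> match: F0=6 F1=0 F2=0; commitIndex=0
Op 6: F1 acks idx 5 -> match: F0=6 F1=5 F2=0; commitIndex=5
Op 7: F2 acks idx 4 -> match: F0=6 F1=5 F2=4; commitIndex=5
Op 8: F0 acks idx 6 -> match: F0=6 F1=5 F2=4; commitIndex=5
Op 9: F2 acks idx 3 -> match: F0=6 F1=5 F2=4; commitIndex=5
Op 10: append 3 -> log_len=9
Op 11: F1 acks idx 5 -> match: F0=6 F1=5 F2=4; commitIndex=5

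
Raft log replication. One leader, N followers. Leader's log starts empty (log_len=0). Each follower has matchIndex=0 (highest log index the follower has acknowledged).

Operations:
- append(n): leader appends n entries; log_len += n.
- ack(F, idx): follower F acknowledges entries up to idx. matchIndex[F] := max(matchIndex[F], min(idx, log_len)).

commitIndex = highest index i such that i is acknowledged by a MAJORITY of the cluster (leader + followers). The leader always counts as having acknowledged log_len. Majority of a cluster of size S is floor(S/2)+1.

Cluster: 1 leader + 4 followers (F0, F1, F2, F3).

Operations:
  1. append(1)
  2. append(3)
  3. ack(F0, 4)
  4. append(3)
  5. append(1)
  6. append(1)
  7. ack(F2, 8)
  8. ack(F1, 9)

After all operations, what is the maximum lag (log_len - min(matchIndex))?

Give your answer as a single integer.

Op 1: append 1 -> log_len=1
Op 2: append 3 -> log_len=4
Op 3: F0 acks idx 4 -> match: F0=4 F1=0 F2=0 F3=0; commitIndex=0
Op 4: append 3 -> log_len=7
Op 5: append 1 -> log_len=8
Op 6: append 1 -> log_len=9
Op 7: F2 acks idx 8 -> match: F0=4 F1=0 F2=8 F3=0; commitIndex=4
Op 8: F1 acks idx 9 -> match: F0=4 F1=9 F2=8 F3=0; commitIndex=8

Answer: 9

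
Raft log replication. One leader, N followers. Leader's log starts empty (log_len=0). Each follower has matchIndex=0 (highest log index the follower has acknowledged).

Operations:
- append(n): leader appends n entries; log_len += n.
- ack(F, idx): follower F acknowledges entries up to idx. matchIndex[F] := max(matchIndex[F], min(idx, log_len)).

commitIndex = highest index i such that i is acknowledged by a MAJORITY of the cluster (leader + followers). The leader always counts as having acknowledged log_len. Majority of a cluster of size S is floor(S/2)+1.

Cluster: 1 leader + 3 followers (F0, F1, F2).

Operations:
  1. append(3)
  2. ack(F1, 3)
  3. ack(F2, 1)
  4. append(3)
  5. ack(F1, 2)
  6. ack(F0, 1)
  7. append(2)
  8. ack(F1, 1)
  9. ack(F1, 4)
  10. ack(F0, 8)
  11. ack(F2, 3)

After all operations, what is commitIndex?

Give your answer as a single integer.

Op 1: append 3 -> log_len=3
Op 2: F1 acks idx 3 -> match: F0=0 F1=3 F2=0; commitIndex=0
Op 3: F2 acks idx 1 -> match: F0=0 F1=3 F2=1; commitIndex=1
Op 4: append 3 -> log_len=6
Op 5: F1 acks idx 2 -> match: F0=0 F1=3 F2=1; commitIndex=1
Op 6: F0 acks idx 1 -> match: F0=1 F1=3 F2=1; commitIndex=1
Op 7: append 2 -> log_len=8
Op 8: F1 acks idx 1 -> match: F0=1 F1=3 F2=1; commitIndex=1
Op 9: F1 acks idx 4 -> match: F0=1 F1=4 F2=1; commitIndex=1
Op 10: F0 acks idx 8 -> match: F0=8 F1=4 F2=1; commitIndex=4
Op 11: F2 acks idx 3 -> match: F0=8 F1=4 F2=3; commitIndex=4

Answer: 4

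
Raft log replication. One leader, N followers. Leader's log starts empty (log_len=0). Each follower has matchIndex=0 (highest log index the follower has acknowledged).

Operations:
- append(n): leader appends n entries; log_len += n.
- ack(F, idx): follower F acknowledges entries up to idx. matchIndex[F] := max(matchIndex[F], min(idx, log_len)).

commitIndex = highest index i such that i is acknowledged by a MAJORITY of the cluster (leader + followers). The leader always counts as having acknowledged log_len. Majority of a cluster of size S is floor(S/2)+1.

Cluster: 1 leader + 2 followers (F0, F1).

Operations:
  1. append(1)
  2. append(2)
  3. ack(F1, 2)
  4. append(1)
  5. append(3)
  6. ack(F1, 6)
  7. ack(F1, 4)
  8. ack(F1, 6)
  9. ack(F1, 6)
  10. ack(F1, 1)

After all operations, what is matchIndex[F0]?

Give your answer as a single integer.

Op 1: append 1 -> log_len=1
Op 2: append 2 -> log_len=3
Op 3: F1 acks idx 2 -> match: F0=0 F1=2; commitIndex=2
Op 4: append 1 -> log_len=4
Op 5: append 3 -> log_len=7
Op 6: F1 acks idx 6 -> match: F0=0 F1=6; commitIndex=6
Op 7: F1 acks idx 4 -> match: F0=0 F1=6; commitIndex=6
Op 8: F1 acks idx 6 -> match: F0=0 F1=6; commitIndex=6
Op 9: F1 acks idx 6 -> match: F0=0 F1=6; commitIndex=6
Op 10: F1 acks idx 1 -> match: F0=0 F1=6; commitIndex=6

Answer: 0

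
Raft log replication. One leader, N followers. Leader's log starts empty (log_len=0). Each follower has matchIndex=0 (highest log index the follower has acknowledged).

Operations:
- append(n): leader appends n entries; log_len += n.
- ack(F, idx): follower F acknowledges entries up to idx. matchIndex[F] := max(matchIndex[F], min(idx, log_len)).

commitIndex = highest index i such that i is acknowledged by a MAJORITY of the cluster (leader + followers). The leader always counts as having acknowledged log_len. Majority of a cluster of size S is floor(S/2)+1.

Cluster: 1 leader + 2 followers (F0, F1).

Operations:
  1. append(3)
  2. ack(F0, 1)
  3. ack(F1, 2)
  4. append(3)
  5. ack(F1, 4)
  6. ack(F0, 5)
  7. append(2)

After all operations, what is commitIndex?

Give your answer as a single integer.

Answer: 5

Derivation:
Op 1: append 3 -> log_len=3
Op 2: F0 acks idx 1 -> match: F0=1 F1=0; commitIndex=1
Op 3: F1 acks idx 2 -> match: F0=1 F1=2; commitIndex=2
Op 4: append 3 -> log_len=6
Op 5: F1 acks idx 4 -> match: F0=1 F1=4; commitIndex=4
Op 6: F0 acks idx 5 -> match: F0=5 F1=4; commitIndex=5
Op 7: append 2 -> log_len=8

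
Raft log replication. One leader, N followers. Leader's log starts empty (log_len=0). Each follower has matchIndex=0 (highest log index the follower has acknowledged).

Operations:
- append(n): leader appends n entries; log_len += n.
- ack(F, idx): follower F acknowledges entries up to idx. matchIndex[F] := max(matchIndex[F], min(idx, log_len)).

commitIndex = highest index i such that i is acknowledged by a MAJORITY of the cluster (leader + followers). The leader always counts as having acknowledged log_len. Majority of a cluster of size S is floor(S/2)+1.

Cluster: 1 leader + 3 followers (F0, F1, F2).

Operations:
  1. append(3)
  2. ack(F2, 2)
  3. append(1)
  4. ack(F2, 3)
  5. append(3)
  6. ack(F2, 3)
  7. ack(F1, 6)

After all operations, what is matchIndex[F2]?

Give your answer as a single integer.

Answer: 3

Derivation:
Op 1: append 3 -> log_len=3
Op 2: F2 acks idx 2 -> match: F0=0 F1=0 F2=2; commitIndex=0
Op 3: append 1 -> log_len=4
Op 4: F2 acks idx 3 -> match: F0=0 F1=0 F2=3; commitIndex=0
Op 5: append 3 -> log_len=7
Op 6: F2 acks idx 3 -> match: F0=0 F1=0 F2=3; commitIndex=0
Op 7: F1 acks idx 6 -> match: F0=0 F1=6 F2=3; commitIndex=3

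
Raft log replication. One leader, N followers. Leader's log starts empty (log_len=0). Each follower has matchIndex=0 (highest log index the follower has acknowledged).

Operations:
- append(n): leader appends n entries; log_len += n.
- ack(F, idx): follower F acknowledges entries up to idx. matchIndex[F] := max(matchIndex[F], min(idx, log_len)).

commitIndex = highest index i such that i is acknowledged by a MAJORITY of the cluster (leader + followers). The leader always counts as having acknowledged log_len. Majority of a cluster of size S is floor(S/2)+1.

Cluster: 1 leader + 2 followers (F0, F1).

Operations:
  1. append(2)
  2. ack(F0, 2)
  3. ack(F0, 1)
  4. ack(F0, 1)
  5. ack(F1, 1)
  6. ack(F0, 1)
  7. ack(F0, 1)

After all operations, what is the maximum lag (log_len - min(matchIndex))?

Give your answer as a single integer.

Op 1: append 2 -> log_len=2
Op 2: F0 acks idx 2 -> match: F0=2 F1=0; commitIndex=2
Op 3: F0 acks idx 1 -> match: F0=2 F1=0; commitIndex=2
Op 4: F0 acks idx 1 -> match: F0=2 F1=0; commitIndex=2
Op 5: F1 acks idx 1 -> match: F0=2 F1=1; commitIndex=2
Op 6: F0 acks idx 1 -> match: F0=2 F1=1; commitIndex=2
Op 7: F0 acks idx 1 -> match: F0=2 F1=1; commitIndex=2

Answer: 1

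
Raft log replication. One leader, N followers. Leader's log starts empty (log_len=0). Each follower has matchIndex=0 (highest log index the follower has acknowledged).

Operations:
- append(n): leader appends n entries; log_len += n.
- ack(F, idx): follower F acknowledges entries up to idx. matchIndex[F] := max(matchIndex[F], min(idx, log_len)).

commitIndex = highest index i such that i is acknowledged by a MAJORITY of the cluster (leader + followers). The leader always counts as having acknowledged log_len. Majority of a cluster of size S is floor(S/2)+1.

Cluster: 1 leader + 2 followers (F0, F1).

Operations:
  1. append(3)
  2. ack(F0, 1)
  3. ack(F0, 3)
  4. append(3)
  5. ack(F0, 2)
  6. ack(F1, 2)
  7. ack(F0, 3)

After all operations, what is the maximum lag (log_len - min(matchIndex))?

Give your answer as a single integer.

Answer: 4

Derivation:
Op 1: append 3 -> log_len=3
Op 2: F0 acks idx 1 -> match: F0=1 F1=0; commitIndex=1
Op 3: F0 acks idx 3 -> match: F0=3 F1=0; commitIndex=3
Op 4: append 3 -> log_len=6
Op 5: F0 acks idx 2 -> match: F0=3 F1=0; commitIndex=3
Op 6: F1 acks idx 2 -> match: F0=3 F1=2; commitIndex=3
Op 7: F0 acks idx 3 -> match: F0=3 F1=2; commitIndex=3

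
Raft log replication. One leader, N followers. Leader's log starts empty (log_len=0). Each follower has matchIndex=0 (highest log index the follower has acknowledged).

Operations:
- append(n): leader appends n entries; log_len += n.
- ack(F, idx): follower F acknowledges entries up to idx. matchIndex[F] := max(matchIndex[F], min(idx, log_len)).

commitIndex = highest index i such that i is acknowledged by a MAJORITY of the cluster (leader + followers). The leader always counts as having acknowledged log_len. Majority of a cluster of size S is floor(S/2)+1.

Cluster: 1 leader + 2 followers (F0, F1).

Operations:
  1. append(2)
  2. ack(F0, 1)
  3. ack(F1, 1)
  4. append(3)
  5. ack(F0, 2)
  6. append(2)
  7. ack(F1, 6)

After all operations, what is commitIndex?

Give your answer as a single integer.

Answer: 6

Derivation:
Op 1: append 2 -> log_len=2
Op 2: F0 acks idx 1 -> match: F0=1 F1=0; commitIndex=1
Op 3: F1 acks idx 1 -> match: F0=1 F1=1; commitIndex=1
Op 4: append 3 -> log_len=5
Op 5: F0 acks idx 2 -> match: F0=2 F1=1; commitIndex=2
Op 6: append 2 -> log_len=7
Op 7: F1 acks idx 6 -> match: F0=2 F1=6; commitIndex=6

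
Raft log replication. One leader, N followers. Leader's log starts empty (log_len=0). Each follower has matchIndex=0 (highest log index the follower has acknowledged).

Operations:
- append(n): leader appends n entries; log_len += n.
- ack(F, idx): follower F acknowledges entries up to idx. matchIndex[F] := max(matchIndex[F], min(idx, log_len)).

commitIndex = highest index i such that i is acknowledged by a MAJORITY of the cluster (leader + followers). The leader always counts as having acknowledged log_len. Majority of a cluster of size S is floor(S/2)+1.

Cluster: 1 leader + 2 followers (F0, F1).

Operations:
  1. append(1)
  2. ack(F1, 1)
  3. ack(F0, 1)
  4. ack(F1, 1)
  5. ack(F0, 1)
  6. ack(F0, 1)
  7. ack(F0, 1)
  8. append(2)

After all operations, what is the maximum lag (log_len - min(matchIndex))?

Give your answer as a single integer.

Answer: 2

Derivation:
Op 1: append 1 -> log_len=1
Op 2: F1 acks idx 1 -> match: F0=0 F1=1; commitIndex=1
Op 3: F0 acks idx 1 -> match: F0=1 F1=1; commitIndex=1
Op 4: F1 acks idx 1 -> match: F0=1 F1=1; commitIndex=1
Op 5: F0 acks idx 1 -> match: F0=1 F1=1; commitIndex=1
Op 6: F0 acks idx 1 -> match: F0=1 F1=1; commitIndex=1
Op 7: F0 acks idx 1 -> match: F0=1 F1=1; commitIndex=1
Op 8: append 2 -> log_len=3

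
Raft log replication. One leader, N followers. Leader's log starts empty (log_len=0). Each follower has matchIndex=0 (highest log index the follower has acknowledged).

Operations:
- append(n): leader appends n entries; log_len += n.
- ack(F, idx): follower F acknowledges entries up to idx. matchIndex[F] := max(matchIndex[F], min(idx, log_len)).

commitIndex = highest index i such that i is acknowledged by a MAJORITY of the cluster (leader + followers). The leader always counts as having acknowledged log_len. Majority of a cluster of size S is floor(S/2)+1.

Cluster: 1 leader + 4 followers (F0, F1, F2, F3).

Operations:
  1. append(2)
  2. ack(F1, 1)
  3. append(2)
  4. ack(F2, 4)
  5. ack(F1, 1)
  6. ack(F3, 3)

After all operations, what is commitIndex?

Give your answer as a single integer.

Answer: 3

Derivation:
Op 1: append 2 -> log_len=2
Op 2: F1 acks idx 1 -> match: F0=0 F1=1 F2=0 F3=0; commitIndex=0
Op 3: append 2 -> log_len=4
Op 4: F2 acks idx 4 -> match: F0=0 F1=1 F2=4 F3=0; commitIndex=1
Op 5: F1 acks idx 1 -> match: F0=0 F1=1 F2=4 F3=0; commitIndex=1
Op 6: F3 acks idx 3 -> match: F0=0 F1=1 F2=4 F3=3; commitIndex=3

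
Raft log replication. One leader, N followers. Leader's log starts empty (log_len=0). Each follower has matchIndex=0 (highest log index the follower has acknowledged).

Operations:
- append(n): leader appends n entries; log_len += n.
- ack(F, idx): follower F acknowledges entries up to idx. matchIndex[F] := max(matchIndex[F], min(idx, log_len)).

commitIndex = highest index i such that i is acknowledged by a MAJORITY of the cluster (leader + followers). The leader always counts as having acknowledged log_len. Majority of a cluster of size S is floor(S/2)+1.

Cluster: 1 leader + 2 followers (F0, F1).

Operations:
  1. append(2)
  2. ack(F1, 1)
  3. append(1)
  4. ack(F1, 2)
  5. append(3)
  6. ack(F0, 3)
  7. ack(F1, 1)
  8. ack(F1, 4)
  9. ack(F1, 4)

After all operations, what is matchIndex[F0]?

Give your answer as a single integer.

Answer: 3

Derivation:
Op 1: append 2 -> log_len=2
Op 2: F1 acks idx 1 -> match: F0=0 F1=1; commitIndex=1
Op 3: append 1 -> log_len=3
Op 4: F1 acks idx 2 -> match: F0=0 F1=2; commitIndex=2
Op 5: append 3 -> log_len=6
Op 6: F0 acks idx 3 -> match: F0=3 F1=2; commitIndex=3
Op 7: F1 acks idx 1 -> match: F0=3 F1=2; commitIndex=3
Op 8: F1 acks idx 4 -> match: F0=3 F1=4; commitIndex=4
Op 9: F1 acks idx 4 -> match: F0=3 F1=4; commitIndex=4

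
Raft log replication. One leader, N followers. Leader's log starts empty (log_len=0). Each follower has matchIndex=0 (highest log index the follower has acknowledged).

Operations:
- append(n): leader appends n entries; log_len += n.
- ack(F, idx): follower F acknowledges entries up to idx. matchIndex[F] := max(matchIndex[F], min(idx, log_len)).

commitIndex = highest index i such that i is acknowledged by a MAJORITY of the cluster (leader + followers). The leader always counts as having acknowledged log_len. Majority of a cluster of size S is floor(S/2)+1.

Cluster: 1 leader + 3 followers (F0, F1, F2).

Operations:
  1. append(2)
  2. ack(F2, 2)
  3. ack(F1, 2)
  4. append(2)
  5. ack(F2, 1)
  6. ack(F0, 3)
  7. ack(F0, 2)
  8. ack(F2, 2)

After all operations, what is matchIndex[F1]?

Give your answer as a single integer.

Op 1: append 2 -> log_len=2
Op 2: F2 acks idx 2 -> match: F0=0 F1=0 F2=2; commitIndex=0
Op 3: F1 acks idx 2 -> match: F0=0 F1=2 F2=2; commitIndex=2
Op 4: append 2 -> log_len=4
Op 5: F2 acks idx 1 -> match: F0=0 F1=2 F2=2; commitIndex=2
Op 6: F0 acks idx 3 -> match: F0=3 F1=2 F2=2; commitIndex=2
Op 7: F0 acks idx 2 -> match: F0=3 F1=2 F2=2; commitIndex=2
Op 8: F2 acks idx 2 -> match: F0=3 F1=2 F2=2; commitIndex=2

Answer: 2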